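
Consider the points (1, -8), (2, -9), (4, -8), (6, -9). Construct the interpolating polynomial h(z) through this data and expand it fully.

Newton's divided differences:
h[1,2] = (-9 - (-8)) / (2 - 1) = -1
h[2,4] = (-8 - (-9)) / (4 - 2) = 1/2
h[4,6] = (-9 - (-8)) / (6 - 4) = -1/2
h[1,2,4] = (1/2 - (-1)) / (4 - 1) = 1/2
h[2,4,6] = (-1/2 - 1/2) / (6 - 2) = -1/4
h[1,2,4,6] = (-1/4 - 1/2) / (6 - 1) = -3/20
h(z) = -8 + (-1)·(z - 1) + (1/2)·(z - 1)(z - 2) + (-3/20)·(z - 1)(z - 2)(z - 4)
Expanding: h(z) = -(3/20)z^3 + (31/20)z^2 - (23/5)z - 24/5

h(z) = -(3/20)z^3 + (31/20)z^2 - (23/5)z - 24/5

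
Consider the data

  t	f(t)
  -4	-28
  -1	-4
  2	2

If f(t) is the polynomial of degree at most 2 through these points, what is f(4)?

-4

Using Newton's divided-difference form:
f[-4,-1] = (-4 - (-28)) / (-1 - (-4)) = 8
f[-1,2] = (2 - (-4)) / (2 - (-1)) = 2
f[-4,-1,2] = (2 - 8) / (2 - (-4)) = -1
f(4) = -28 + 8·(8) + (-1)·(8)·(5) = -4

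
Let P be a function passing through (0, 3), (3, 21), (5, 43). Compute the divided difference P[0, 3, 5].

P[0,3] = (21 - 3) / (3 - 0) = 6
P[3,5] = (43 - 21) / (5 - 3) = 11
P[0,3,5] = (11 - 6) / (5 - 0) = 1

1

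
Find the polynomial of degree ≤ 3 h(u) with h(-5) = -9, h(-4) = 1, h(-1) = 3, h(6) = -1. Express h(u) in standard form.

h(u) = (232/1155)u^3 - (25/77)u^2 - (5977/1155)u - 127/77

Newton's divided differences:
h[-5,-4] = (1 - (-9)) / (-4 - (-5)) = 10
h[-4,-1] = (3 - 1) / (-1 - (-4)) = 2/3
h[-1,6] = (-1 - 3) / (6 - (-1)) = -4/7
h[-5,-4,-1] = (2/3 - 10) / (-1 - (-5)) = -7/3
h[-4,-1,6] = (-4/7 - 2/3) / (6 - (-4)) = -13/105
h[-5,-4,-1,6] = (-13/105 - (-7/3)) / (6 - (-5)) = 232/1155
h(u) = -9 + 10·(u + 5) + (-7/3)·(u + 5)(u + 4) + (232/1155)·(u + 5)(u + 4)(u + 1)
Expanding: h(u) = (232/1155)u^3 - (25/77)u^2 - (5977/1155)u - 127/77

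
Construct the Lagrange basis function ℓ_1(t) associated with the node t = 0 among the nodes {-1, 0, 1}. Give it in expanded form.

ℓ_1(t) = -t^2 + 1

ℓ_1(t) = (t + 1)(t - 1) / [(1)·(-1)]
       = (t^2 - 1) / (-1)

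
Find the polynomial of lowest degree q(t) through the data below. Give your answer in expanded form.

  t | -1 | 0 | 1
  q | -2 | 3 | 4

Newton's divided differences:
q[-1,0] = (3 - (-2)) / (0 - (-1)) = 5
q[0,1] = (4 - 3) / (1 - 0) = 1
q[-1,0,1] = (1 - 5) / (1 - (-1)) = -2
q(t) = -2 + 5·(t + 1) + (-2)·(t + 1)t
Expanding: q(t) = -2t^2 + 3t + 3

q(t) = -2t^2 + 3t + 3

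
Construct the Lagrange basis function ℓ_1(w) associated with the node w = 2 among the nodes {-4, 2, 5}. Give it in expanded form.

ℓ_1(w) = (w + 4)(w - 5) / [(6)·(-3)]
       = (w^2 - w - 20) / (-18)

ℓ_1(w) = -(1/18)w^2 + (1/18)w + 10/9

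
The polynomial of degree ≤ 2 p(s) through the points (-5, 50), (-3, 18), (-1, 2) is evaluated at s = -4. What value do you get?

32

Evaluate each Lagrange basis at s = -4:
L_0(-4) = (-1)·(-3)/[(-2)·(-4)] = 3/8
L_1(-4) = (1)·(-3)/[(2)·(-2)] = 3/4
L_2(-4) = (1)·(-1)/[(4)·(2)] = -1/8
Sum: 50·(3/8) + 18·(3/4) + 2·(-1/8) = 32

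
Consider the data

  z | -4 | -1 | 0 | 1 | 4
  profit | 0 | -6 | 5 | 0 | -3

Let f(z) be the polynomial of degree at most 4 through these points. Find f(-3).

-683/20

Using Newton's divided-difference form:
f[-4,-1] = (-6 - 0) / (-1 - (-4)) = -2
f[-1,0] = (5 - (-6)) / (0 - (-1)) = 11
f[0,1] = (0 - 5) / (1 - 0) = -5
f[1,4] = (-3 - 0) / (4 - 1) = -1
f[-4,-1,0] = (11 - (-2)) / (0 - (-4)) = 13/4
f[-1,0,1] = (-5 - 11) / (1 - (-1)) = -8
f[0,1,4] = (-1 - (-5)) / (4 - 0) = 1
f[-4,-1,0,1] = (-8 - 13/4) / (1 - (-4)) = -9/4
f[-1,0,1,4] = (1 - (-8)) / (4 - (-1)) = 9/5
f[-4,-1,0,1,4] = (9/5 - (-9/4)) / (4 - (-4)) = 81/160
f(-3) = 0 + (-2)·(1) + (13/4)·(1)·(-2) + (-9/4)·(1)·(-2)·(-3) + (81/160)·(1)·(-2)·(-3)·(-4) = -683/20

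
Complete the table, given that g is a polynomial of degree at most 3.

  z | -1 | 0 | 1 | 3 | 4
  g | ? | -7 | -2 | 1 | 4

The 4 known values determine g uniquely (degree ≤ 3).
Evaluate each Lagrange basis at z = -1:
L_0(-1) = (-2)·(-4)·(-5)/[(-1)·(-3)·(-4)] = 10/3
L_1(-1) = (-1)·(-4)·(-5)/[(1)·(-2)·(-3)] = -10/3
L_2(-1) = (-1)·(-2)·(-5)/[(3)·(2)·(-1)] = 5/3
L_3(-1) = (-1)·(-2)·(-4)/[(4)·(3)·(1)] = -2/3
Sum: (-7)·(10/3) + (-2)·(-10/3) + 1·(5/3) + 4·(-2/3) = -53/3

-53/3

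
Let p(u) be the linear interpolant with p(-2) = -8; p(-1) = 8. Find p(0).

24

Evaluate each Lagrange basis at u = 0:
L_0(0) = (1)/[(-1)] = -1
L_1(0) = (2)/[(1)] = 2
Sum: (-8)·(-1) + 8·(2) = 24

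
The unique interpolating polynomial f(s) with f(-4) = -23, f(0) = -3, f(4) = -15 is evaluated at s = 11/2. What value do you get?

-111/4

Evaluate each Lagrange basis at s = 11/2:
L_0(11/2) = (11/2)·(3/2)/[(-4)·(-8)] = 33/128
L_1(11/2) = (19/2)·(3/2)/[(4)·(-4)] = -57/64
L_2(11/2) = (19/2)·(11/2)/[(8)·(4)] = 209/128
Sum: (-23)·(33/128) + (-3)·(-57/64) + (-15)·(209/128) = -111/4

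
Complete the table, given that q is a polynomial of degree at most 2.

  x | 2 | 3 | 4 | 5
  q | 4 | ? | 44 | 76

The 3 known values determine q uniquely (degree ≤ 2).
L_0(3) = (-1)·(-2)/[(-2)·(-3)] = 1/3
L_1(3) = (1)·(-2)/[(2)·(-1)] = 1
L_2(3) = (1)·(-1)/[(3)·(1)] = -1/3
Sum: 4·(1/3) + 44·(1) + 76·(-1/3) = 20

20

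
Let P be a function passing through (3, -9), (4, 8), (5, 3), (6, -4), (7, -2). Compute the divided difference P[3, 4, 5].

P[3,4] = (8 - (-9)) / (4 - 3) = 17
P[4,5] = (3 - 8) / (5 - 4) = -5
P[3,4,5] = (-5 - 17) / (5 - 3) = -11

-11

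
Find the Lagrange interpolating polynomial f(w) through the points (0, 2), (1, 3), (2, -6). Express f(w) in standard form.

f(w) = -5w^2 + 6w + 2

Build the Lagrange basis polynomials:
L_0(w) = (w - 1)(w - 2) / [2] = (1/2)w^2 - (3/2)w + 1
L_1(w) = w(w - 2) / [-1] = -w^2 + 2w
L_2(w) = w(w - 1) / [2] = (1/2)w^2 - (1/2)w
f(w) = 2·L_0 + 3·L_1 + (-6)·L_2
  2·L_0(w) = w^2 - 3w + 2
  3·L_1(w) = -3w^2 + 6w
  (-6)·L_2(w) = -3w^2 + 3w
Adding term by term: -5w^2 + 6w + 2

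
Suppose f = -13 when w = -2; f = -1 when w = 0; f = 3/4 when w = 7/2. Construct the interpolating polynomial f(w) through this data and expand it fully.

f(w) = -w^2 + 4w - 1

L_0(w) = w(w - 7/2) / [11] = (1/11)w^2 - (7/22)w
L_1(w) = (w + 2)(w - 7/2) / [-7] = -(1/7)w^2 + (3/14)w + 1
L_2(w) = (w + 2)w / [77/4] = (4/77)w^2 + (8/77)w
f(w) = (-13)·L_0 + (-1)·L_1 + (3/4)·L_2
  (-13)·L_0(w) = -(13/11)w^2 + (91/22)w
  (-1)·L_1(w) = (1/7)w^2 - (3/14)w - 1
  (3/4)·L_2(w) = (3/77)w^2 + (6/77)w
Adding term by term: -w^2 + 4w - 1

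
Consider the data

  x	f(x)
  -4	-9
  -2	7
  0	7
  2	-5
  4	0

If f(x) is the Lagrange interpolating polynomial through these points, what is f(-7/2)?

Evaluate each Lagrange basis at x = -7/2:
L_0(-7/2) = (-3/2)·(-7/2)·(-11/2)·(-15/2)/[(-2)·(-4)·(-6)·(-8)] = 1155/2048
L_1(-7/2) = (1/2)·(-7/2)·(-11/2)·(-15/2)/[(2)·(-2)·(-4)·(-6)] = 385/512
L_2(-7/2) = (1/2)·(-3/2)·(-11/2)·(-15/2)/[(4)·(2)·(-2)·(-4)] = -495/1024
L_3(-7/2) = (1/2)·(-3/2)·(-7/2)·(-15/2)/[(6)·(4)·(2)·(-2)] = 105/512
L_4(-7/2) = (1/2)·(-3/2)·(-7/2)·(-11/2)/[(8)·(6)·(4)·(2)] = -77/2048
Sum: (-9)·(1155/2048) + 7·(385/512) + 7·(-495/1024) + (-5)·(105/512) + 0 = -8645/2048

-8645/2048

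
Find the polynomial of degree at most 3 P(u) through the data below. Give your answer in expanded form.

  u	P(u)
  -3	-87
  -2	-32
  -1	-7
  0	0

L_0(u) = (u + 2)(u + 1)u / [-6] = -(1/6)u^3 - (1/2)u^2 - (1/3)u
L_1(u) = (u + 3)(u + 1)u / [2] = (1/2)u^3 + 2u^2 + (3/2)u
L_2(u) = (u + 3)(u + 2)u / [-2] = -(1/2)u^3 - (5/2)u^2 - 3u
L_3(u) = (u + 3)(u + 2)(u + 1) / [6] = (1/6)u^3 + u^2 + (11/6)u + 1
P(u) = (-87)·L_0 + (-32)·L_1 + (-7)·L_2 + 0·L_3
  (-87)·L_0(u) = (29/2)u^3 + (87/2)u^2 + 29u
  (-32)·L_1(u) = -16u^3 - 64u^2 - 48u
  (-7)·L_2(u) = (7/2)u^3 + (35/2)u^2 + 21u
  0·L_3(u) = 0
Adding term by term: 2u^3 - 3u^2 + 2u

P(u) = 2u^3 - 3u^2 + 2u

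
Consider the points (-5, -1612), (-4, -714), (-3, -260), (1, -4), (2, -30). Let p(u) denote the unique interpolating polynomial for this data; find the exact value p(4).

Using Newton's divided-difference form:
p[-5,-4] = (-714 - (-1612)) / (-4 - (-5)) = 898
p[-4,-3] = (-260 - (-714)) / (-3 - (-4)) = 454
p[-3,1] = (-4 - (-260)) / (1 - (-3)) = 64
p[1,2] = (-30 - (-4)) / (2 - 1) = -26
p[-5,-4,-3] = (454 - 898) / (-3 - (-5)) = -222
p[-4,-3,1] = (64 - 454) / (1 - (-4)) = -78
p[-3,1,2] = (-26 - 64) / (2 - (-3)) = -18
p[-5,-4,-3,1] = (-78 - (-222)) / (1 - (-5)) = 24
p[-4,-3,1,2] = (-18 - (-78)) / (2 - (-4)) = 10
p[-5,-4,-3,1,2] = (10 - 24) / (2 - (-5)) = -2
p(4) = -1612 + 898·(9) + (-222)·(9)·(8) + 24·(9)·(8)·(7) + (-2)·(9)·(8)·(7)·(3) = -442

-442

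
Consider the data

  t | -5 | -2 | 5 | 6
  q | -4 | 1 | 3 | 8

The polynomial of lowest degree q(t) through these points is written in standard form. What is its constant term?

Build the Lagrange basis polynomials:
L_0(t) = (t + 2)(t - 5)(t - 6) / [-330] = -(1/330)t^3 + (3/110)t^2 - (4/165)t - 2/11
L_1(t) = (t + 5)(t - 5)(t - 6) / [168] = (1/168)t^3 - (1/28)t^2 - (25/168)t + 25/28
L_2(t) = (t + 5)(t + 2)(t - 6) / [-70] = -(1/70)t^3 - (1/70)t^2 + (16/35)t + 6/7
L_3(t) = (t + 5)(t + 2)(t - 5) / [88] = (1/88)t^3 + (1/44)t^2 - (25/88)t - 25/44
q(t) = (-4)·L_0 + 1·L_1 + 3·L_2 + 8·L_3
Only the constant term is needed; take it from each L_i and combine:
(-4)·(-2/11) + 1·(25/28) + 3·(6/7) + 8·(-25/44) = -109/308

-109/308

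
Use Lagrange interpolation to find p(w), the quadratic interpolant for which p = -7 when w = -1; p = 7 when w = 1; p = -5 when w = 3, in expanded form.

p(w) = -(13/4)w^2 + 7w + 13/4

Build the Lagrange basis polynomials:
L_0(w) = (w - 1)(w - 3) / [8] = (1/8)w^2 - (1/2)w + 3/8
L_1(w) = (w + 1)(w - 3) / [-4] = -(1/4)w^2 + (1/2)w + 3/4
L_2(w) = (w + 1)(w - 1) / [8] = (1/8)w^2 - 1/8
p(w) = (-7)·L_0 + 7·L_1 + (-5)·L_2
  (-7)·L_0(w) = -(7/8)w^2 + (7/2)w - 21/8
  7·L_1(w) = -(7/4)w^2 + (7/2)w + 21/4
  (-5)·L_2(w) = -(5/8)w^2 + 5/8
Adding term by term: -(13/4)w^2 + 7w + 13/4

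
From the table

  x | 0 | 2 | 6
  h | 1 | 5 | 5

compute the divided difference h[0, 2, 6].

h[0,2] = (5 - 1) / (2 - 0) = 2
h[2,6] = (5 - 5) / (6 - 2) = 0
h[0,2,6] = (0 - 2) / (6 - 0) = -1/3

-1/3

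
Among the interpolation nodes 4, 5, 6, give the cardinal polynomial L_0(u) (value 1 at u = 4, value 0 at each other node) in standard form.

L_0(u) = (1/2)u^2 - (11/2)u + 15

L_0(u) = (u - 5)(u - 6) / [(-1)·(-2)]
       = (u^2 - 11u + 30) / (2)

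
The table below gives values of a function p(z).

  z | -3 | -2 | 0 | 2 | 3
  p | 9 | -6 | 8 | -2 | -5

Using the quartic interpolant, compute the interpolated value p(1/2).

Using Newton's divided-difference form:
p[-3,-2] = (-6 - 9) / (-2 - (-3)) = -15
p[-2,0] = (8 - (-6)) / (0 - (-2)) = 7
p[0,2] = (-2 - 8) / (2 - 0) = -5
p[2,3] = (-5 - (-2)) / (3 - 2) = -3
p[-3,-2,0] = (7 - (-15)) / (0 - (-3)) = 22/3
p[-2,0,2] = (-5 - 7) / (2 - (-2)) = -3
p[0,2,3] = (-3 - (-5)) / (3 - 0) = 2/3
p[-3,-2,0,2] = (-3 - 22/3) / (2 - (-3)) = -31/15
p[-2,0,2,3] = (2/3 - (-3)) / (3 - (-2)) = 11/15
p[-3,-2,0,2,3] = (11/15 - (-31/15)) / (3 - (-3)) = 7/15
p(1/2) = 9 + (-15)·(7/2) + (22/3)·(7/2)·(5/2) + (-31/15)·(7/2)·(5/2)·(1/2) + (7/15)·(7/2)·(5/2)·(1/2)·(-3/2) = 137/16

137/16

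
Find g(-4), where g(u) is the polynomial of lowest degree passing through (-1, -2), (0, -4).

4

Evaluate each Lagrange basis at u = -4:
L_0(-4) = (-4)/[(-1)] = 4
L_1(-4) = (-3)/[(1)] = -3
Sum: (-2)·(4) + (-4)·(-3) = 4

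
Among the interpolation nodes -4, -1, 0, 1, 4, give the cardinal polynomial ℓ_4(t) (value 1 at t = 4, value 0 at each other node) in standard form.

ℓ_4(t) = (t + 4)(t + 1)t(t - 1) / [(8)·(5)·(4)·(3)]
       = (t^4 + 4t^3 - t^2 - 4t) / (480)

ℓ_4(t) = (1/480)t^4 + (1/120)t^3 - (1/480)t^2 - (1/120)t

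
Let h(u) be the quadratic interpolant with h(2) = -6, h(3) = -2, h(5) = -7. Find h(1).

-43/3

Evaluate each Lagrange basis at u = 1:
L_0(1) = (-2)·(-4)/[(-1)·(-3)] = 8/3
L_1(1) = (-1)·(-4)/[(1)·(-2)] = -2
L_2(1) = (-1)·(-2)/[(3)·(2)] = 1/3
Sum: (-6)·(8/3) + (-2)·(-2) + (-7)·(1/3) = -43/3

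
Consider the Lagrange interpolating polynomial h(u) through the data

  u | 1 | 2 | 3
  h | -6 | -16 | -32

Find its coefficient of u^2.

Build the Lagrange basis polynomials:
L_0(u) = (u - 2)(u - 3) / [2] = (1/2)u^2 - (5/2)u + 3
L_1(u) = (u - 1)(u - 3) / [-1] = -u^2 + 4u - 3
L_2(u) = (u - 1)(u - 2) / [2] = (1/2)u^2 - (3/2)u + 1
h(u) = (-6)·L_0 + (-16)·L_1 + (-32)·L_2
Only the coefficient of u^2 is needed; take it from each L_i and combine:
(-6)·(1/2) + (-16)·(-1) + (-32)·(1/2) = -3

-3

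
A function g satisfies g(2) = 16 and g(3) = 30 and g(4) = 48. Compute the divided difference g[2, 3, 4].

2

g[2,3] = (30 - 16) / (3 - 2) = 14
g[3,4] = (48 - 30) / (4 - 3) = 18
g[2,3,4] = (18 - 14) / (4 - 2) = 2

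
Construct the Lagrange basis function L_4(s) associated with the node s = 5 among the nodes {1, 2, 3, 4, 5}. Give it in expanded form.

L_4(s) = (1/24)s^4 - (5/12)s^3 + (35/24)s^2 - (25/12)s + 1

L_4(s) = (s - 1)(s - 2)(s - 3)(s - 4) / [(4)·(3)·(2)·(1)]
       = (s^4 - 10s^3 + 35s^2 - 50s + 24) / (24)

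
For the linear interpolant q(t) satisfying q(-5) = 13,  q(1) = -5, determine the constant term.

-2

L_0(t) = (t - 1) / [-6] = -(1/6)t + 1/6
L_1(t) = (t + 5) / [6] = (1/6)t + 5/6
q(t) = 13·L_0 + (-5)·L_1
Only the constant term is needed; take it from each L_i and combine:
13·(1/6) + (-5)·(5/6) = -2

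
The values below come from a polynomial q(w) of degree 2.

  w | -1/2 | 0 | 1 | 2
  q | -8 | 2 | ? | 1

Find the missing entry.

97/10

The 3 known values determine q uniquely (degree ≤ 2).
Evaluate each Lagrange basis at w = 1:
L_0(1) = (1)·(-1)/[(-1/2)·(-5/2)] = -4/5
L_1(1) = (3/2)·(-1)/[(1/2)·(-2)] = 3/2
L_2(1) = (3/2)·(1)/[(5/2)·(2)] = 3/10
Sum: (-8)·(-4/5) + 2·(3/2) + 1·(3/10) = 97/10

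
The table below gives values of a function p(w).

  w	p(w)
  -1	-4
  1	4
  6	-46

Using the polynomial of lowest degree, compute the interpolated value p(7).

-68

Evaluate each Lagrange basis at w = 7:
L_0(7) = (6)·(1)/[(-2)·(-7)] = 3/7
L_1(7) = (8)·(1)/[(2)·(-5)] = -4/5
L_2(7) = (8)·(6)/[(7)·(5)] = 48/35
Sum: (-4)·(3/7) + 4·(-4/5) + (-46)·(48/35) = -68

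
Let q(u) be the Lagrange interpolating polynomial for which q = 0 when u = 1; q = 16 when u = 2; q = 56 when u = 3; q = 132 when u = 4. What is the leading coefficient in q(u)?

Build the Lagrange basis polynomials:
L_0(u) = (u - 2)(u - 3)(u - 4) / [-6] = -(1/6)u^3 + (3/2)u^2 - (13/3)u + 4
L_1(u) = (u - 1)(u - 3)(u - 4) / [2] = (1/2)u^3 - 4u^2 + (19/2)u - 6
L_2(u) = (u - 1)(u - 2)(u - 4) / [-2] = -(1/2)u^3 + (7/2)u^2 - 7u + 4
L_3(u) = (u - 1)(u - 2)(u - 3) / [6] = (1/6)u^3 - u^2 + (11/6)u - 1
q(u) = 0·L_0 + 16·L_1 + 56·L_2 + 132·L_3
Only the coefficient of u^3 is needed; take it from each L_i and combine:
0·(-1/6) + 16·(1/2) + 56·(-1/2) + 132·(1/6) = 2

2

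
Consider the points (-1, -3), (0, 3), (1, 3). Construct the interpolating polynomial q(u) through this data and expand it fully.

Newton's divided differences:
q[-1,0] = (3 - (-3)) / (0 - (-1)) = 6
q[0,1] = (3 - 3) / (1 - 0) = 0
q[-1,0,1] = (0 - 6) / (1 - (-1)) = -3
q(u) = -3 + 6·(u + 1) + (-3)·(u + 1)u
Expanding: q(u) = -3u^2 + 3u + 3

q(u) = -3u^2 + 3u + 3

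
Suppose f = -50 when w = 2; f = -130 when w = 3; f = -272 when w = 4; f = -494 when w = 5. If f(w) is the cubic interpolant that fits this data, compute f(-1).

-2

Evaluate each Lagrange basis at w = -1:
L_0(-1) = (-4)·(-5)·(-6)/[(-1)·(-2)·(-3)] = 20
L_1(-1) = (-3)·(-5)·(-6)/[(1)·(-1)·(-2)] = -45
L_2(-1) = (-3)·(-4)·(-6)/[(2)·(1)·(-1)] = 36
L_3(-1) = (-3)·(-4)·(-5)/[(3)·(2)·(1)] = -10
Sum: (-50)·(20) + (-130)·(-45) + (-272)·(36) + (-494)·(-10) = -2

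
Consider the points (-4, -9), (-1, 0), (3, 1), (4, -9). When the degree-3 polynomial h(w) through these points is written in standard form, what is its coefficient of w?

L_0(w) = (w + 1)(w - 3)(w - 4) / [-168] = -(1/168)w^3 + (1/28)w^2 - (5/168)w - 1/14
L_1(w) = (w + 4)(w - 3)(w - 4) / [60] = (1/60)w^3 - (1/20)w^2 - (4/15)w + 4/5
L_2(w) = (w + 4)(w + 1)(w - 4) / [-28] = -(1/28)w^3 - (1/28)w^2 + (4/7)w + 4/7
L_3(w) = (w + 4)(w + 1)(w - 3) / [40] = (1/40)w^3 + (1/20)w^2 - (11/40)w - 3/10
h(w) = (-9)·L_0 + 0·L_1 + 1·L_2 + (-9)·L_3
Only the coefficient of w is needed; take it from each L_i and combine:
(-9)·(-5/168) + 0·(-4/15) + 1·(4/7) + (-9)·(-11/40) = 116/35

116/35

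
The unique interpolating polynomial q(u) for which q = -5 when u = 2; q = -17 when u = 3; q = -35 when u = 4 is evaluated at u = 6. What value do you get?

L_0(6) = (3)·(2)/[(-1)·(-2)] = 3
L_1(6) = (4)·(2)/[(1)·(-1)] = -8
L_2(6) = (4)·(3)/[(2)·(1)] = 6
Sum: (-5)·(3) + (-17)·(-8) + (-35)·(6) = -89

-89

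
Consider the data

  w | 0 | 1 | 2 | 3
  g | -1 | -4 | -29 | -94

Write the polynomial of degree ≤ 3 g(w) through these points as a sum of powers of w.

Build the Lagrange basis polynomials:
L_0(w) = (w - 1)(w - 2)(w - 3) / [-6] = -(1/6)w^3 + w^2 - (11/6)w + 1
L_1(w) = w(w - 2)(w - 3) / [2] = (1/2)w^3 - (5/2)w^2 + 3w
L_2(w) = w(w - 1)(w - 3) / [-2] = -(1/2)w^3 + 2w^2 - (3/2)w
L_3(w) = w(w - 1)(w - 2) / [6] = (1/6)w^3 - (1/2)w^2 + (1/3)w
g(w) = (-1)·L_0 + (-4)·L_1 + (-29)·L_2 + (-94)·L_3
  (-1)·L_0(w) = (1/6)w^3 - w^2 + (11/6)w - 1
  (-4)·L_1(w) = -2w^3 + 10w^2 - 12w
  (-29)·L_2(w) = (29/2)w^3 - 58w^2 + (87/2)w
  (-94)·L_3(w) = -(47/3)w^3 + 47w^2 - (94/3)w
Adding term by term: -3w^3 - 2w^2 + 2w - 1

g(w) = -3w^3 - 2w^2 + 2w - 1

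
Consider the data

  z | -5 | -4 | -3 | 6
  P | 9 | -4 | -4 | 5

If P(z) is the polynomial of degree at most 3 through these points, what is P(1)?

Using Newton's divided-difference form:
P[-5,-4] = (-4 - 9) / (-4 - (-5)) = -13
P[-4,-3] = (-4 - (-4)) / (-3 - (-4)) = 0
P[-3,6] = (5 - (-4)) / (6 - (-3)) = 1
P[-5,-4,-3] = (0 - (-13)) / (-3 - (-5)) = 13/2
P[-4,-3,6] = (1 - 0) / (6 - (-4)) = 1/10
P[-5,-4,-3,6] = (1/10 - 13/2) / (6 - (-5)) = -32/55
P(1) = 9 + (-13)·(6) + (13/2)·(6)·(5) + (-32/55)·(6)·(5)·(4) = 618/11

618/11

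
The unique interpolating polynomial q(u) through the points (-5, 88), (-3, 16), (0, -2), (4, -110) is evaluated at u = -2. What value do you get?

L_0(-2) = (1)·(-2)·(-6)/[(-2)·(-5)·(-9)] = -2/15
L_1(-2) = (3)·(-2)·(-6)/[(2)·(-3)·(-7)] = 6/7
L_2(-2) = (3)·(1)·(-6)/[(5)·(3)·(-4)] = 3/10
L_3(-2) = (3)·(1)·(-2)/[(9)·(7)·(4)] = -1/42
Sum: 88·(-2/15) + 16·(6/7) + (-2)·(3/10) + (-110)·(-1/42) = 4

4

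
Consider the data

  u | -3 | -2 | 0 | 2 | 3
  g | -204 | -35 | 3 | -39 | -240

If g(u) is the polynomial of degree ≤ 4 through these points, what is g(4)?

L_0(4) = (6)·(4)·(2)·(1)/[(-1)·(-3)·(-5)·(-6)] = 8/15
L_1(4) = (7)·(4)·(2)·(1)/[(1)·(-2)·(-4)·(-5)] = -7/5
L_2(4) = (7)·(6)·(2)·(1)/[(3)·(2)·(-2)·(-3)] = 7/3
L_3(4) = (7)·(6)·(4)·(1)/[(5)·(4)·(2)·(-1)] = -21/5
L_4(4) = (7)·(6)·(4)·(2)/[(6)·(5)·(3)·(1)] = 56/15
Sum: (-204)·(8/15) + (-35)·(-7/5) + 3·(7/3) + (-39)·(-21/5) + (-240)·(56/15) = -785

-785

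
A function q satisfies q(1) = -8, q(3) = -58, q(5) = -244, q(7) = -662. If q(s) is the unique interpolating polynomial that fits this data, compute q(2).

L_0(2) = (-1)·(-3)·(-5)/[(-2)·(-4)·(-6)] = 5/16
L_1(2) = (1)·(-3)·(-5)/[(2)·(-2)·(-4)] = 15/16
L_2(2) = (1)·(-1)·(-5)/[(4)·(2)·(-2)] = -5/16
L_3(2) = (1)·(-1)·(-3)/[(6)·(4)·(2)] = 1/16
Sum: (-8)·(5/16) + (-58)·(15/16) + (-244)·(-5/16) + (-662)·(1/16) = -22

-22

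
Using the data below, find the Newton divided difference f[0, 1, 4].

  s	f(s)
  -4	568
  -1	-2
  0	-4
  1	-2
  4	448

f[0,1] = (-2 - (-4)) / (1 - 0) = 2
f[1,4] = (448 - (-2)) / (4 - 1) = 150
f[0,1,4] = (150 - 2) / (4 - 0) = 37

37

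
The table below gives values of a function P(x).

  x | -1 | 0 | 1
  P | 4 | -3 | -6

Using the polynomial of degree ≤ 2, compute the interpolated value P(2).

Evaluate each Lagrange basis at x = 2:
L_0(2) = (2)·(1)/[(-1)·(-2)] = 1
L_1(2) = (3)·(1)/[(1)·(-1)] = -3
L_2(2) = (3)·(2)/[(2)·(1)] = 3
Sum: 4·(1) + (-3)·(-3) + (-6)·(3) = -5

-5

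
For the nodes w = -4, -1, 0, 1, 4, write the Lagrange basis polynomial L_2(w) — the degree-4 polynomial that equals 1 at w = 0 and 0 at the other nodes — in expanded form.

L_2(w) = (1/16)w^4 - (17/16)w^2 + 1

L_2(w) = (w + 4)(w + 1)(w - 1)(w - 4) / [(4)·(1)·(-1)·(-4)]
       = (w^4 - 17w^2 + 16) / (16)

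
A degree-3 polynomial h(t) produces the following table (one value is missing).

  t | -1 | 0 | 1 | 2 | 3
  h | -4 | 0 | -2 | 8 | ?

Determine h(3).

The 4 known values determine h uniquely (degree ≤ 3).
L_0(3) = (3)·(2)·(1)/[(-1)·(-2)·(-3)] = -1
L_1(3) = (4)·(2)·(1)/[(1)·(-1)·(-2)] = 4
L_2(3) = (4)·(3)·(1)/[(2)·(1)·(-1)] = -6
L_3(3) = (4)·(3)·(2)/[(3)·(2)·(1)] = 4
Sum: (-4)·(-1) + 0 + (-2)·(-6) + 8·(4) = 48

48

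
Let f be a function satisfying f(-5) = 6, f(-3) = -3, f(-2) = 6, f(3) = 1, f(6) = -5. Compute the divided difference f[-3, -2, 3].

f[-3,-2] = (6 - (-3)) / (-2 - (-3)) = 9
f[-2,3] = (1 - 6) / (3 - (-2)) = -1
f[-3,-2,3] = (-1 - 9) / (3 - (-3)) = -5/3

-5/3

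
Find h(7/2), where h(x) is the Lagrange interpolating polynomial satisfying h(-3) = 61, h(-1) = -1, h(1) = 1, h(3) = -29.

-211/4

Evaluate each Lagrange basis at x = 7/2:
L_0(7/2) = (9/2)·(5/2)·(1/2)/[(-2)·(-4)·(-6)] = -15/128
L_1(7/2) = (13/2)·(5/2)·(1/2)/[(2)·(-2)·(-4)] = 65/128
L_2(7/2) = (13/2)·(9/2)·(1/2)/[(4)·(2)·(-2)] = -117/128
L_3(7/2) = (13/2)·(9/2)·(5/2)/[(6)·(4)·(2)] = 195/128
Sum: 61·(-15/128) + (-1)·(65/128) + 1·(-117/128) + (-29)·(195/128) = -211/4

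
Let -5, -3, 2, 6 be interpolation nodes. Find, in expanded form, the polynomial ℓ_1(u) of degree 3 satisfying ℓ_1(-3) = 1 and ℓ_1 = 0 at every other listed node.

ℓ_1(u) = (u + 5)(u - 2)(u - 6) / [(2)·(-5)·(-9)]
       = (u^3 - 3u^2 - 28u + 60) / (90)

ℓ_1(u) = (1/90)u^3 - (1/30)u^2 - (14/45)u + 2/3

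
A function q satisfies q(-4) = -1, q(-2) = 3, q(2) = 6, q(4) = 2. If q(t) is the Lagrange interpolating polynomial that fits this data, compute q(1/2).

1583/256

Evaluate each Lagrange basis at t = 1/2:
L_0(1/2) = (5/2)·(-3/2)·(-7/2)/[(-2)·(-6)·(-8)] = -35/256
L_1(1/2) = (9/2)·(-3/2)·(-7/2)/[(2)·(-4)·(-6)] = 63/128
L_2(1/2) = (9/2)·(5/2)·(-7/2)/[(6)·(4)·(-2)] = 105/128
L_3(1/2) = (9/2)·(5/2)·(-3/2)/[(8)·(6)·(2)] = -45/256
Sum: (-1)·(-35/256) + 3·(63/128) + 6·(105/128) + 2·(-45/256) = 1583/256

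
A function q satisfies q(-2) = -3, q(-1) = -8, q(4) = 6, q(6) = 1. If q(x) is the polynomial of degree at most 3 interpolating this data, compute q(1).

Evaluate each Lagrange basis at x = 1:
L_0(1) = (2)·(-3)·(-5)/[(-1)·(-6)·(-8)] = -5/8
L_1(1) = (3)·(-3)·(-5)/[(1)·(-5)·(-7)] = 9/7
L_2(1) = (3)·(2)·(-5)/[(6)·(5)·(-2)] = 1/2
L_3(1) = (3)·(2)·(-3)/[(8)·(7)·(2)] = -9/56
Sum: (-3)·(-5/8) + (-8)·(9/7) + 6·(1/2) + 1·(-9/56) = -39/7

-39/7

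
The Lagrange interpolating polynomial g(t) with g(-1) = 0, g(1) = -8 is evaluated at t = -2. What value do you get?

4

Evaluate each Lagrange basis at t = -2:
L_0(-2) = (-3)/[(-2)] = 3/2
L_1(-2) = (-1)/[(2)] = -1/2
Sum: 0 + (-8)·(-1/2) = 4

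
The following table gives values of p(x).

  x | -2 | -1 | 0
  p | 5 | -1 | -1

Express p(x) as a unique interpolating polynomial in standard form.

p(x) = 3x^2 + 3x - 1

L_0(x) = (x + 1)x / [2] = (1/2)x^2 + (1/2)x
L_1(x) = (x + 2)x / [-1] = -x^2 - 2x
L_2(x) = (x + 2)(x + 1) / [2] = (1/2)x^2 + (3/2)x + 1
p(x) = 5·L_0 + (-1)·L_1 + (-1)·L_2
  5·L_0(x) = (5/2)x^2 + (5/2)x
  (-1)·L_1(x) = x^2 + 2x
  (-1)·L_2(x) = -(1/2)x^2 - (3/2)x - 1
Adding term by term: 3x^2 + 3x - 1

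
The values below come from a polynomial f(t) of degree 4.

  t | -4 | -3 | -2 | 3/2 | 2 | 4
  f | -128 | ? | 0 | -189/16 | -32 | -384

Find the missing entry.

-27

The 5 known values determine f uniquely (degree ≤ 4).
Evaluate each Lagrange basis at t = -3:
L_0(-3) = (-1)·(-9/2)·(-5)·(-7)/[(-2)·(-11/2)·(-6)·(-8)] = 105/352
L_1(-3) = (1)·(-9/2)·(-5)·(-7)/[(2)·(-7/2)·(-4)·(-6)] = 15/16
L_2(-3) = (1)·(-1)·(-5)·(-7)/[(11/2)·(7/2)·(-1/2)·(-5/2)] = -16/11
L_3(-3) = (1)·(-1)·(-9/2)·(-7)/[(6)·(4)·(1/2)·(-2)] = 21/16
L_4(-3) = (1)·(-1)·(-9/2)·(-5)/[(8)·(6)·(5/2)·(2)] = -3/32
Sum: (-128)·(105/352) + 0 + (-189/16)·(-16/11) + (-32)·(21/16) + (-384)·(-3/32) = -27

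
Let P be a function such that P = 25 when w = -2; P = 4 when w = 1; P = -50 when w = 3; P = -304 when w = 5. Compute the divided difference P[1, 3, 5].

-25

P[1,3] = (-50 - 4) / (3 - 1) = -27
P[3,5] = (-304 - (-50)) / (5 - 3) = -127
P[1,3,5] = (-127 - (-27)) / (5 - 1) = -25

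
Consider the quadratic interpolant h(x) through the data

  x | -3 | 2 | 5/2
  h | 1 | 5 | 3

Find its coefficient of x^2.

-48/55

Build the Lagrange basis polynomials:
L_0(x) = (x - 2)(x - 5/2) / [55/2] = (2/55)x^2 - (9/55)x + 2/11
L_1(x) = (x + 3)(x - 5/2) / [-5/2] = -(2/5)x^2 - (1/5)x + 3
L_2(x) = (x + 3)(x - 2) / [11/4] = (4/11)x^2 + (4/11)x - 24/11
h(x) = 1·L_0 + 5·L_1 + 3·L_2
Only the coefficient of x^2 is needed; take it from each L_i and combine:
1·(2/55) + 5·(-2/5) + 3·(4/11) = -48/55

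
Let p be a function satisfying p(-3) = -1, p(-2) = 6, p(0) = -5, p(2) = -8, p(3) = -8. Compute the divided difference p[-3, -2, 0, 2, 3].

p[-3,-2] = (6 - (-1)) / (-2 - (-3)) = 7
p[-2,0] = (-5 - 6) / (0 - (-2)) = -11/2
p[0,2] = (-8 - (-5)) / (2 - 0) = -3/2
p[2,3] = (-8 - (-8)) / (3 - 2) = 0
p[-3,-2,0] = (-11/2 - 7) / (0 - (-3)) = -25/6
p[-2,0,2] = (-3/2 - (-11/2)) / (2 - (-2)) = 1
p[0,2,3] = (0 - (-3/2)) / (3 - 0) = 1/2
p[-3,-2,0,2] = (1 - (-25/6)) / (2 - (-3)) = 31/30
p[-2,0,2,3] = (1/2 - 1) / (3 - (-2)) = -1/10
p[-3,-2,0,2,3] = (-1/10 - 31/30) / (3 - (-3)) = -17/90

-17/90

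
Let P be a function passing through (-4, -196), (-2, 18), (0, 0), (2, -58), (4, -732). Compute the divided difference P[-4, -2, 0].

P[-4,-2] = (18 - (-196)) / (-2 - (-4)) = 107
P[-2,0] = (0 - 18) / (0 - (-2)) = -9
P[-4,-2,0] = (-9 - 107) / (0 - (-4)) = -29

-29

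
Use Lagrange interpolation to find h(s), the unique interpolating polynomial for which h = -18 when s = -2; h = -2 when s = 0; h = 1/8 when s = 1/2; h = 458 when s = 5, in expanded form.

h(s) = 3s^3 + 3s^2 + 2s - 2

Build the Lagrange basis polynomials:
L_0(s) = s(s - 1/2)(s - 5) / [-35] = -(1/35)s^3 + (11/70)s^2 - (1/14)s
L_1(s) = (s + 2)(s - 1/2)(s - 5) / [5] = (1/5)s^3 - (7/10)s^2 - (17/10)s + 1
L_2(s) = (s + 2)s(s - 5) / [-45/8] = -(8/45)s^3 + (8/15)s^2 + (16/9)s
L_3(s) = (s + 2)s(s - 1/2) / [315/2] = (2/315)s^3 + (1/105)s^2 - (2/315)s
h(s) = (-18)·L_0 + (-2)·L_1 + (1/8)·L_2 + 458·L_3
  (-18)·L_0(s) = (18/35)s^3 - (99/35)s^2 + (9/7)s
  (-2)·L_1(s) = -(2/5)s^3 + (7/5)s^2 + (17/5)s - 2
  (1/8)·L_2(s) = -(1/45)s^3 + (1/15)s^2 + (2/9)s
  458·L_3(s) = (916/315)s^3 + (458/105)s^2 - (916/315)s
Adding term by term: 3s^3 + 3s^2 + 2s - 2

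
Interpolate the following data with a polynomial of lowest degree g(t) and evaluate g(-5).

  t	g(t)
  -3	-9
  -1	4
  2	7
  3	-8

-56/15

Using Newton's divided-difference form:
g[-3,-1] = (4 - (-9)) / (-1 - (-3)) = 13/2
g[-1,2] = (7 - 4) / (2 - (-1)) = 1
g[2,3] = (-8 - 7) / (3 - 2) = -15
g[-3,-1,2] = (1 - 13/2) / (2 - (-3)) = -11/10
g[-1,2,3] = (-15 - 1) / (3 - (-1)) = -4
g[-3,-1,2,3] = (-4 - (-11/10)) / (3 - (-3)) = -29/60
g(-5) = -9 + (13/2)·(-2) + (-11/10)·(-2)·(-4) + (-29/60)·(-2)·(-4)·(-7) = -56/15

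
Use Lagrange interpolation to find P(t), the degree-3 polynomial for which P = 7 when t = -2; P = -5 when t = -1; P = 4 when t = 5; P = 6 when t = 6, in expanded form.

Build the Lagrange basis polynomials:
L_0(t) = (t + 1)(t - 5)(t - 6) / [-56] = -(1/56)t^3 + (5/28)t^2 - (19/56)t - 15/28
L_1(t) = (t + 2)(t - 5)(t - 6) / [42] = (1/42)t^3 - (3/14)t^2 + (4/21)t + 10/7
L_2(t) = (t + 2)(t + 1)(t - 6) / [-42] = -(1/42)t^3 + (1/14)t^2 + (8/21)t + 2/7
L_3(t) = (t + 2)(t + 1)(t - 5) / [56] = (1/56)t^3 - (1/28)t^2 - (13/56)t - 5/28
P(t) = 7·L_0 + (-5)·L_1 + 4·L_2 + 6·L_3
  7·L_0(t) = -(1/8)t^3 + (5/4)t^2 - (19/8)t - 15/4
  (-5)·L_1(t) = -(5/42)t^3 + (15/14)t^2 - (20/21)t - 50/7
  4·L_2(t) = -(2/21)t^3 + (2/7)t^2 + (32/21)t + 8/7
  6·L_3(t) = (3/28)t^3 - (3/14)t^2 - (39/28)t - 15/14
Adding term by term: -(13/56)t^3 + (67/28)t^2 - (179/56)t - 303/28

P(t) = -(13/56)t^3 + (67/28)t^2 - (179/56)t - 303/28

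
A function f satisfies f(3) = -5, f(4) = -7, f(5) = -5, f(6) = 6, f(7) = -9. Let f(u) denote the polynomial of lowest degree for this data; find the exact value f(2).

Using Newton's divided-difference form:
f[3,4] = (-7 - (-5)) / (4 - 3) = -2
f[4,5] = (-5 - (-7)) / (5 - 4) = 2
f[5,6] = (6 - (-5)) / (6 - 5) = 11
f[6,7] = (-9 - 6) / (7 - 6) = -15
f[3,4,5] = (2 - (-2)) / (5 - 3) = 2
f[4,5,6] = (11 - 2) / (6 - 4) = 9/2
f[5,6,7] = (-15 - 11) / (7 - 5) = -13
f[3,4,5,6] = (9/2 - 2) / (6 - 3) = 5/6
f[4,5,6,7] = (-13 - 9/2) / (7 - 4) = -35/6
f[3,4,5,6,7] = (-35/6 - 5/6) / (7 - 3) = -5/3
f(2) = -5 + (-2)·(-1) + 2·(-1)·(-2) + (5/6)·(-1)·(-2)·(-3) + (-5/3)·(-1)·(-2)·(-3)·(-4) = -44

-44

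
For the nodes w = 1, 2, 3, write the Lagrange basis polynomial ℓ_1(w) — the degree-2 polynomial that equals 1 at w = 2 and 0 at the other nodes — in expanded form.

ℓ_1(w) = -w^2 + 4w - 3

ℓ_1(w) = (w - 1)(w - 3) / [(1)·(-1)]
       = (w^2 - 4w + 3) / (-1)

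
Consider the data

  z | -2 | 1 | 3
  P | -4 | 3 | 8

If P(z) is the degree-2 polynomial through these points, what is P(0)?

Evaluate each Lagrange basis at z = 0:
L_0(0) = (-1)·(-3)/[(-3)·(-5)] = 1/5
L_1(0) = (2)·(-3)/[(3)·(-2)] = 1
L_2(0) = (2)·(-1)/[(5)·(2)] = -1/5
Sum: (-4)·(1/5) + 3·(1) + 8·(-1/5) = 3/5

3/5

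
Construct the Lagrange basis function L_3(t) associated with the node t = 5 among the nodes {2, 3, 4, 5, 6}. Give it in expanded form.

L_3(t) = -(1/6)t^4 + (5/2)t^3 - (40/3)t^2 + 30t - 24

L_3(t) = (t - 2)(t - 3)(t - 4)(t - 6) / [(3)·(2)·(1)·(-1)]
       = (t^4 - 15t^3 + 80t^2 - 180t + 144) / (-6)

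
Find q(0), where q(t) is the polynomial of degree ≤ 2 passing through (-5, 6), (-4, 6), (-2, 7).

28/3

Evaluate each Lagrange basis at t = 0:
L_0(0) = (4)·(2)/[(-1)·(-3)] = 8/3
L_1(0) = (5)·(2)/[(1)·(-2)] = -5
L_2(0) = (5)·(4)/[(3)·(2)] = 10/3
Sum: 6·(8/3) + 6·(-5) + 7·(10/3) = 28/3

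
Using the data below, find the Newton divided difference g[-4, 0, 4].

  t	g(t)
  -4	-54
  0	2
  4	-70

g[-4,0] = (2 - (-54)) / (0 - (-4)) = 14
g[0,4] = (-70 - 2) / (4 - 0) = -18
g[-4,0,4] = (-18 - 14) / (4 - (-4)) = -4

-4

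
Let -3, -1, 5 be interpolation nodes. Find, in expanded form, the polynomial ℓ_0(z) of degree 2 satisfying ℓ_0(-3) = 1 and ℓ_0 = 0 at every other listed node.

ℓ_0(z) = (1/16)z^2 - (1/4)z - 5/16

ℓ_0(z) = (z + 1)(z - 5) / [(-2)·(-8)]
       = (z^2 - 4z - 5) / (16)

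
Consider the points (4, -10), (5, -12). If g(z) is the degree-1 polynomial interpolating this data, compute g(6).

-14

L_0(6) = (1)/[(-1)] = -1
L_1(6) = (2)/[(1)] = 2
Sum: (-10)·(-1) + (-12)·(2) = -14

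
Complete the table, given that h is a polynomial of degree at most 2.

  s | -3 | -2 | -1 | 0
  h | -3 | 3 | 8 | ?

The 3 known values determine h uniquely (degree ≤ 2).
Evaluate each Lagrange basis at s = 0:
L_0(0) = (2)·(1)/[(-1)·(-2)] = 1
L_1(0) = (3)·(1)/[(1)·(-1)] = -3
L_2(0) = (3)·(2)/[(2)·(1)] = 3
Sum: (-3)·(1) + 3·(-3) + 8·(3) = 12

12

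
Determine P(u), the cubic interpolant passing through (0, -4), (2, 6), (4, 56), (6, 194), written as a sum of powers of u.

P(u) = u^3 - u^2 + 3u - 4

L_0(u) = (u - 2)(u - 4)(u - 6) / [-48] = -(1/48)u^3 + (1/4)u^2 - (11/12)u + 1
L_1(u) = u(u - 4)(u - 6) / [16] = (1/16)u^3 - (5/8)u^2 + (3/2)u
L_2(u) = u(u - 2)(u - 6) / [-16] = -(1/16)u^3 + (1/2)u^2 - (3/4)u
L_3(u) = u(u - 2)(u - 4) / [48] = (1/48)u^3 - (1/8)u^2 + (1/6)u
P(u) = (-4)·L_0 + 6·L_1 + 56·L_2 + 194·L_3
  (-4)·L_0(u) = (1/12)u^3 - u^2 + (11/3)u - 4
  6·L_1(u) = (3/8)u^3 - (15/4)u^2 + 9u
  56·L_2(u) = -(7/2)u^3 + 28u^2 - 42u
  194·L_3(u) = (97/24)u^3 - (97/4)u^2 + (97/3)u
Adding term by term: u^3 - u^2 + 3u - 4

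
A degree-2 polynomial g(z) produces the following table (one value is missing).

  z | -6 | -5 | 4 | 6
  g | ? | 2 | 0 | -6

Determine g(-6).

-10/33

The 3 known values determine g uniquely (degree ≤ 2).
L_0(-6) = (-10)·(-12)/[(-9)·(-11)] = 40/33
L_1(-6) = (-1)·(-12)/[(9)·(-2)] = -2/3
L_2(-6) = (-1)·(-10)/[(11)·(2)] = 5/11
Sum: 2·(40/33) + 0 + (-6)·(5/11) = -10/33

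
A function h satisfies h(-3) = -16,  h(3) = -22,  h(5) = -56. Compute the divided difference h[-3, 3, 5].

h[-3,3] = (-22 - (-16)) / (3 - (-3)) = -1
h[3,5] = (-56 - (-22)) / (5 - 3) = -17
h[-3,3,5] = (-17 - (-1)) / (5 - (-3)) = -2

-2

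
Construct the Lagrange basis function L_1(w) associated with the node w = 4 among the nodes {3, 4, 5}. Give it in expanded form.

L_1(w) = (w - 3)(w - 5) / [(1)·(-1)]
       = (w^2 - 8w + 15) / (-1)

L_1(w) = -w^2 + 8w - 15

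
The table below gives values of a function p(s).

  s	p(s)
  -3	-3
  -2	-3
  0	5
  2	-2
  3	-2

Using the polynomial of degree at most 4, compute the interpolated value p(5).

67

L_0(5) = (7)·(5)·(3)·(2)/[(-1)·(-3)·(-5)·(-6)] = 7/3
L_1(5) = (8)·(5)·(3)·(2)/[(1)·(-2)·(-4)·(-5)] = -6
L_2(5) = (8)·(7)·(3)·(2)/[(3)·(2)·(-2)·(-3)] = 28/3
L_3(5) = (8)·(7)·(5)·(2)/[(5)·(4)·(2)·(-1)] = -14
L_4(5) = (8)·(7)·(5)·(3)/[(6)·(5)·(3)·(1)] = 28/3
Sum: (-3)·(7/3) + (-3)·(-6) + 5·(28/3) + (-2)·(-14) + (-2)·(28/3) = 67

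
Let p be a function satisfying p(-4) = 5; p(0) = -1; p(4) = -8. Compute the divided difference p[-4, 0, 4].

-1/32

p[-4,0] = (-1 - 5) / (0 - (-4)) = -3/2
p[0,4] = (-8 - (-1)) / (4 - 0) = -7/4
p[-4,0,4] = (-7/4 - (-3/2)) / (4 - (-4)) = -1/32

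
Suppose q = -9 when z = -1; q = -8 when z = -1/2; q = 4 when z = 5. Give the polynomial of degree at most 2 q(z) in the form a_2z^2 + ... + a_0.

L_0(z) = (z + 1/2)(z - 5) / [3] = (1/3)z^2 - (3/2)z - 5/6
L_1(z) = (z + 1)(z - 5) / [-11/4] = -(4/11)z^2 + (16/11)z + 20/11
L_2(z) = (z + 1)(z + 1/2) / [33] = (1/33)z^2 + (1/22)z + 1/66
q(z) = (-9)·L_0 + (-8)·L_1 + 4·L_2
  (-9)·L_0(z) = -3z^2 + (27/2)z + 15/2
  (-8)·L_1(z) = (32/11)z^2 - (128/11)z - 160/11
  4·L_2(z) = (4/33)z^2 + (2/11)z + 2/33
Adding term by term: (1/33)z^2 + (45/22)z - 461/66

q(z) = (1/33)z^2 + (45/22)z - 461/66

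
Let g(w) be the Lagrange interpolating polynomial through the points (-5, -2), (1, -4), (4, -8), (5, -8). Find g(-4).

Evaluate each Lagrange basis at w = -4:
L_0(-4) = (-5)·(-8)·(-9)/[(-6)·(-9)·(-10)] = 2/3
L_1(-4) = (1)·(-8)·(-9)/[(6)·(-3)·(-4)] = 1
L_2(-4) = (1)·(-5)·(-9)/[(9)·(3)·(-1)] = -5/3
L_3(-4) = (1)·(-5)·(-8)/[(10)·(4)·(1)] = 1
Sum: (-2)·(2/3) + (-4)·(1) + (-8)·(-5/3) + (-8)·(1) = 0

0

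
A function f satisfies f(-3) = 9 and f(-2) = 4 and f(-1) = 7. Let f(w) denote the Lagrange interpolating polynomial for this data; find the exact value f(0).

18

Evaluate each Lagrange basis at w = 0:
L_0(0) = (2)·(1)/[(-1)·(-2)] = 1
L_1(0) = (3)·(1)/[(1)·(-1)] = -3
L_2(0) = (3)·(2)/[(2)·(1)] = 3
Sum: 9·(1) + 4·(-3) + 7·(3) = 18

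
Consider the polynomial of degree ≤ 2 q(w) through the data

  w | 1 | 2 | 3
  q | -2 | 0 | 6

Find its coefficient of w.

Build the Lagrange basis polynomials:
L_0(w) = (w - 2)(w - 3) / [2] = (1/2)w^2 - (5/2)w + 3
L_1(w) = (w - 1)(w - 3) / [-1] = -w^2 + 4w - 3
L_2(w) = (w - 1)(w - 2) / [2] = (1/2)w^2 - (3/2)w + 1
q(w) = (-2)·L_0 + 0·L_1 + 6·L_2
Only the coefficient of w is needed; take it from each L_i and combine:
(-2)·(-5/2) + 0·(4) + 6·(-3/2) = -4

-4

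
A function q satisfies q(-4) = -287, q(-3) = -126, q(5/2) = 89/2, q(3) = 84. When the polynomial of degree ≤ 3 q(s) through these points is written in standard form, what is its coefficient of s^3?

4

The leading coefficient equals the top divided difference q[-4,-3,5/2,3].
q[-4,-3] = (-126 - (-287)) / (-3 - (-4)) = 161
q[-3,5/2] = (89/2 - (-126)) / (5/2 - (-3)) = 31
q[5/2,3] = (84 - 89/2) / (3 - 5/2) = 79
q[-4,-3,5/2] = (31 - 161) / (5/2 - (-4)) = -20
q[-3,5/2,3] = (79 - 31) / (3 - (-3)) = 8
q[-4,-3,5/2,3] = (8 - (-20)) / (3 - (-4)) = 4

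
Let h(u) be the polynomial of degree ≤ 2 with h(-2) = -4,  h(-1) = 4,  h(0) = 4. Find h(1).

L_0(1) = (2)·(1)/[(-1)·(-2)] = 1
L_1(1) = (3)·(1)/[(1)·(-1)] = -3
L_2(1) = (3)·(2)/[(2)·(1)] = 3
Sum: (-4)·(1) + 4·(-3) + 4·(3) = -4

-4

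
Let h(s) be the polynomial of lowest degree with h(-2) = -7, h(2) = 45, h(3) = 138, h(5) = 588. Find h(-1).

6

L_0(-1) = (-3)·(-4)·(-6)/[(-4)·(-5)·(-7)] = 18/35
L_1(-1) = (1)·(-4)·(-6)/[(4)·(-1)·(-3)] = 2
L_2(-1) = (1)·(-3)·(-6)/[(5)·(1)·(-2)] = -9/5
L_3(-1) = (1)·(-3)·(-4)/[(7)·(3)·(2)] = 2/7
Sum: (-7)·(18/35) + 45·(2) + 138·(-9/5) + 588·(2/7) = 6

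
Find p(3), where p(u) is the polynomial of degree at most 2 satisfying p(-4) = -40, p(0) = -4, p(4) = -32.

-19

Evaluate each Lagrange basis at u = 3:
L_0(3) = (3)·(-1)/[(-4)·(-8)] = -3/32
L_1(3) = (7)·(-1)/[(4)·(-4)] = 7/16
L_2(3) = (7)·(3)/[(8)·(4)] = 21/32
Sum: (-40)·(-3/32) + (-4)·(7/16) + (-32)·(21/32) = -19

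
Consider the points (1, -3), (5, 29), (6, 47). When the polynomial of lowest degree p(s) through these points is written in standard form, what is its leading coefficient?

L_0(s) = (s - 5)(s - 6) / [20] = (1/20)s^2 - (11/20)s + 3/2
L_1(s) = (s - 1)(s - 6) / [-4] = -(1/4)s^2 + (7/4)s - 3/2
L_2(s) = (s - 1)(s - 5) / [5] = (1/5)s^2 - (6/5)s + 1
p(s) = (-3)·L_0 + 29·L_1 + 47·L_2
Only the coefficient of s^2 is needed; take it from each L_i and combine:
(-3)·(1/20) + 29·(-1/4) + 47·(1/5) = 2

2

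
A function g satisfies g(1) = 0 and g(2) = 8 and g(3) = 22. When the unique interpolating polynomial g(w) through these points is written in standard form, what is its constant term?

-2

Build the Lagrange basis polynomials:
L_0(w) = (w - 2)(w - 3) / [2] = (1/2)w^2 - (5/2)w + 3
L_1(w) = (w - 1)(w - 3) / [-1] = -w^2 + 4w - 3
L_2(w) = (w - 1)(w - 2) / [2] = (1/2)w^2 - (3/2)w + 1
g(w) = 0·L_0 + 8·L_1 + 22·L_2
Only the constant term is needed; take it from each L_i and combine:
0·(3) + 8·(-3) + 22·(1) = -2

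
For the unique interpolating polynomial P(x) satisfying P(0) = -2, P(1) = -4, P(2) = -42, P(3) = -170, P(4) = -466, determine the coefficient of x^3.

-3

Build the Lagrange basis polynomials:
L_0(x) = (x - 1)(x - 2)(x - 3)(x - 4) / [24] = (1/24)x^4 - (5/12)x^3 + (35/24)x^2 - (25/12)x + 1
L_1(x) = x(x - 2)(x - 3)(x - 4) / [-6] = -(1/6)x^4 + (3/2)x^3 - (13/3)x^2 + 4x
L_2(x) = x(x - 1)(x - 3)(x - 4) / [4] = (1/4)x^4 - 2x^3 + (19/4)x^2 - 3x
L_3(x) = x(x - 1)(x - 2)(x - 4) / [-6] = -(1/6)x^4 + (7/6)x^3 - (7/3)x^2 + (4/3)x
L_4(x) = x(x - 1)(x - 2)(x - 3) / [24] = (1/24)x^4 - (1/4)x^3 + (11/24)x^2 - (1/4)x
P(x) = (-2)·L_0 + (-4)·L_1 + (-42)·L_2 + (-170)·L_3 + (-466)·L_4
Only the coefficient of x^3 is needed; take it from each L_i and combine:
(-2)·(-5/12) + (-4)·(3/2) + (-42)·(-2) + (-170)·(7/6) + (-466)·(-1/4) = -3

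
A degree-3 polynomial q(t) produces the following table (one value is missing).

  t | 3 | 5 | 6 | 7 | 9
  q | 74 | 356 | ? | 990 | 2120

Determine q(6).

The 4 known values determine q uniquely (degree ≤ 3).
L_0(6) = (1)·(-1)·(-3)/[(-2)·(-4)·(-6)] = -1/16
L_1(6) = (3)·(-1)·(-3)/[(2)·(-2)·(-4)] = 9/16
L_2(6) = (3)·(1)·(-3)/[(4)·(2)·(-2)] = 9/16
L_3(6) = (3)·(1)·(-1)/[(6)·(4)·(2)] = -1/16
Sum: 74·(-1/16) + 356·(9/16) + 990·(9/16) + 2120·(-1/16) = 620

620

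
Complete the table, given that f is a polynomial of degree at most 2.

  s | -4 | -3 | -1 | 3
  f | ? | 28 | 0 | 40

54

The 3 known values determine f uniquely (degree ≤ 2).
L_0(-4) = (-3)·(-7)/[(-2)·(-6)] = 7/4
L_1(-4) = (-1)·(-7)/[(2)·(-4)] = -7/8
L_2(-4) = (-1)·(-3)/[(6)·(4)] = 1/8
Sum: 28·(7/4) + 0 + 40·(1/8) = 54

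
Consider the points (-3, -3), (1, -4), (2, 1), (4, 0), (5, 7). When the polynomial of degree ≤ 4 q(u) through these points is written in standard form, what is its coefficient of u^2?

L_0(u) = (u - 1)(u - 2)(u - 4)(u - 5) / [1120] = (1/1120)u^4 - (3/280)u^3 + (7/160)u^2 - (39/560)u + 1/28
L_1(u) = (u + 3)(u - 2)(u - 4)(u - 5) / [-48] = -(1/48)u^4 + (1/6)u^3 - (5/48)u^2 - (37/24)u + 5/2
L_2(u) = (u + 3)(u - 1)(u - 4)(u - 5) / [30] = (1/30)u^4 - (7/30)u^3 - (1/30)u^2 + (67/30)u - 2
L_3(u) = (u + 3)(u - 1)(u - 2)(u - 5) / [-42] = -(1/42)u^4 + (5/42)u^3 + (1/6)u^2 - (41/42)u + 5/7
L_4(u) = (u + 3)(u - 1)(u - 2)(u - 4) / [96] = (1/96)u^4 - (1/24)u^3 - (7/96)u^2 + (17/48)u - 1/4
q(u) = (-3)·L_0 + (-4)·L_1 + 1·L_2 + 0·L_3 + 7·L_4
Only the coefficient of u^2 is needed; take it from each L_i and combine:
(-3)·(7/160) + (-4)·(-5/48) + 1·(-1/30) + 0·(1/6) + 7·(-7/96) = -31/120

-31/120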